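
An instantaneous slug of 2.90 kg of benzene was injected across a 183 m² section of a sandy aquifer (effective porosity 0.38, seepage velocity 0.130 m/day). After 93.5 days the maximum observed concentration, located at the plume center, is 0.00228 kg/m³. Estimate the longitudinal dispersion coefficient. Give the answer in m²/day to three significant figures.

At the plume center C_max = M/(n_e·A·√(4πDt)), so D = M²/(4πt·(n_e·A·C_max)²).
n_e·A·C_max = 0.38 × 183 × 0.00228 = 0.1586 kg/m.
D = 2.90²/(4π × 93.5 × 0.1586²) = 0.285 m²/day.

0.285 m²/day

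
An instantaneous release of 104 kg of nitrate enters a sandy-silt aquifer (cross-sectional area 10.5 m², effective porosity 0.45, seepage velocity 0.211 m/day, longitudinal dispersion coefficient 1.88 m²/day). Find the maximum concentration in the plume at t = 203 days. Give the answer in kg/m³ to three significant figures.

The peak of an instantaneous 1D plume sits at x = vt; there the Gaussian factor is 1 and C_max = M/(n_e·A·√(4πDt)), where n_e·A is the pore area the mass is dissolved in.
√(4πDt) = √(4π × 1.88 × 203) = 69.25 m, so C_max = 104/(0.45 × 10.5 × 69.25) = 0.318 kg/m³.

0.318 kg/m³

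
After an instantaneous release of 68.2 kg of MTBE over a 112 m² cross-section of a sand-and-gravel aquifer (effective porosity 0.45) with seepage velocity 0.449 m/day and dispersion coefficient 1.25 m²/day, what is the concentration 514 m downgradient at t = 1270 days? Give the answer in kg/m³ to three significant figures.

For an instantaneous plane source, C(x,t) = M/(n_e·A·√(4πDt)) · exp(−(x−vt)²/(4Dt)), with n_e·A the pore (flow) area.
Plume center vt = 0.449 × 1270 = 570.23 m, so the well at 514 m is 56.23 m upgradient of the peak.
√(4πDt) = 141.2 m, giving peak height M/(n_e·A·√(4πDt)) = 68.2/(0.45 × 112 × 141.2) = 0.009583 kg/m³.
(x−vt)²/(4Dt) = (-56.23)²/(4 × 1.25 × 1270) = 0.4979; exp(−0.4979) = 0.6078.
C = 0.009583 × 0.6078 = 0.00582 kg/m³.

0.00582 kg/m³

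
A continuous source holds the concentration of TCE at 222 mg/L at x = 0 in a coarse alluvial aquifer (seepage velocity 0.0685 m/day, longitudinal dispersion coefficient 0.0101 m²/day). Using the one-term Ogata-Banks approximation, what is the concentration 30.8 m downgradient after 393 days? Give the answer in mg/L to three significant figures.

18.7 mg/L

For a continuous step input, C/C₀ ≈ ½·erfc((x−vt)/(2√(Dt))).
vt = 0.0685 × 393 = 26.9205 m and 2√(Dt) = 2√(0.0101 × 393) = 3.985 m.
Argument (x−vt)/(2√(Dt)) = (30.8 − 26.9205)/3.985 = 0.9735; ½·erfc(0.9735) = 0.08430.
C = 222 × 0.08430 = 18.7 mg/L.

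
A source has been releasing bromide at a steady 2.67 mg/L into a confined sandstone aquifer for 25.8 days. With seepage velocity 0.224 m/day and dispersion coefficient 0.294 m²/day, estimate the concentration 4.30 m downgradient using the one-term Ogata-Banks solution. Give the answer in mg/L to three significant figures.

For a continuous step input, C/C₀ ≈ ½·erfc((x−vt)/(2√(Dt))).
vt = 0.224 × 25.8 = 5.7792 m and 2√(Dt) = 2√(0.294 × 25.8) = 5.508 m.
Argument (x−vt)/(2√(Dt)) = (4.30 − 5.7792)/5.508 = -0.2686; ½·erfc(-0.2686) = 0.6480.
C = 2.67 × 0.6480 = 1.73 mg/L.

1.73 mg/L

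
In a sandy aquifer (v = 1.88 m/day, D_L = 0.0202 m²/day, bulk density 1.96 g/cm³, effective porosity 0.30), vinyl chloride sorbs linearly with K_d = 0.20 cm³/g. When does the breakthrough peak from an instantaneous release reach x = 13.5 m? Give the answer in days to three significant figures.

Retardation factor R = 1 + ρ_b·K_d/n = 1 + 1.96 × 0.20/0.30 = 2.307.
Sorption retards both mechanisms: v_R = v/R = 0.8149 m/day, D_R = D/R = 0.008756 m²/day.
Peak time from v_R²t² + 2D_R t − x² = 0: t = (√(D_R² + v_R²x²) − D_R)/v_R².
√(D_R² + v_R²x²) = √(0.008756² + 0.8149² × 13.5²) = 11.00; v_R² = 0.6641.
t = (11.00 − 0.008756)/0.6641 = 16.6 days.

16.6 days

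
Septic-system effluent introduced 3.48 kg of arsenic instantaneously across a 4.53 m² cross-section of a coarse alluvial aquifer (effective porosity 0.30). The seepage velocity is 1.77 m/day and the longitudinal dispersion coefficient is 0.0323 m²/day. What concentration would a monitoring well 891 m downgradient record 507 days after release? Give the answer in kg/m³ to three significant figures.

0.0957 kg/m³

For an instantaneous plane source, C(x,t) = M/(n_e·A·√(4πDt)) · exp(−(x−vt)²/(4Dt)), with n_e·A the pore (flow) area.
Plume center vt = 1.77 × 507 = 897.39 m, so the well at 891 m is 6.39 m upgradient of the peak.
√(4πDt) = 14.35 m, giving peak height M/(n_e·A·√(4πDt)) = 3.48/(0.30 × 4.53 × 14.35) = 0.1784 kg/m³.
(x−vt)²/(4Dt) = (-6.39)²/(4 × 0.0323 × 507) = 0.6233; exp(−0.6233) = 0.5362.
C = 0.1784 × 0.5362 = 0.0957 kg/m³.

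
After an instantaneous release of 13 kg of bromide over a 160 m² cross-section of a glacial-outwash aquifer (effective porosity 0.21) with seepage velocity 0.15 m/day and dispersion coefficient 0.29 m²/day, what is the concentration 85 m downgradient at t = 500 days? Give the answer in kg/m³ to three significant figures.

0.00763 kg/m³

For an instantaneous plane source, C(x,t) = M/(n_e·A·√(4πDt)) · exp(−(x−vt)²/(4Dt)), with n_e·A the pore (flow) area.
Plume center vt = 0.15 × 500 = 75 m, so the well at 85 m is 10 m downgradient of the peak.
√(4πDt) = 42.69 m, giving peak height M/(n_e·A·√(4πDt)) = 13/(0.21 × 160 × 42.69) = 0.009063 kg/m³.
(x−vt)²/(4Dt) = (10)²/(4 × 0.29 × 500) = 0.1724; exp(−0.1724) = 0.8416.
C = 0.009063 × 0.8416 = 0.00763 kg/m³.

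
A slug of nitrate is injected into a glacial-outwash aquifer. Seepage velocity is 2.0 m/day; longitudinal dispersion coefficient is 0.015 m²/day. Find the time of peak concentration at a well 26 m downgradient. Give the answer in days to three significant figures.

13.0 days

For the 1D instantaneous-source solution, setting ∂C/∂t = 0 at fixed x gives v²t² + 2Dt − x² = 0, so t = (√(D² + v²x²) − D)/v².
√(D² + v²x²) = √(0.015² + 2.0² × 26²) = 52.00; v² = 4.
t = (52.00 − 0.015)/4 = 13.0 days (vs. the pure-advection estimate x/v = 13.0 d).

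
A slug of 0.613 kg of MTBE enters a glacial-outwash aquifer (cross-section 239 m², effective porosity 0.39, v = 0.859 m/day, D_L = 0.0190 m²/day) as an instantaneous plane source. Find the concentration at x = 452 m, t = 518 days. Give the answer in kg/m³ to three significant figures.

0.000168 kg/m³

For an instantaneous plane source, C(x,t) = M/(n_e·A·√(4πDt)) · exp(−(x−vt)²/(4Dt)), with n_e·A the pore (flow) area.
Plume center vt = 0.859 × 518 = 444.962 m, so the well at 452 m is 7.038 m downgradient of the peak.
√(4πDt) = 11.12 m, giving peak height M/(n_e·A·√(4πDt)) = 0.613/(0.39 × 239 × 11.12) = 0.0005914 kg/m³.
(x−vt)²/(4Dt) = (7.038)²/(4 × 0.0190 × 518) = 1.258; exp(−1.258) = 0.2842.
C = 0.0005914 × 0.2842 = 0.000168 kg/m³.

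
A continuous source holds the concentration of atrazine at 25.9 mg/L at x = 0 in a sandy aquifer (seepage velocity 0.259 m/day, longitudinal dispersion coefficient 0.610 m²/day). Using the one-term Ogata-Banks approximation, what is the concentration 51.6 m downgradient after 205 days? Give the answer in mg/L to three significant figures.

13.9 mg/L

For a continuous step input, C/C₀ ≈ ½·erfc((x−vt)/(2√(Dt))).
vt = 0.259 × 205 = 53.095 m and 2√(Dt) = 2√(0.610 × 205) = 22.37 m.
Argument (x−vt)/(2√(Dt)) = (51.6 − 53.095)/22.37 = -0.06683; ½·erfc(-0.06683) = 0.5376.
C = 25.9 × 0.5376 = 13.9 mg/L.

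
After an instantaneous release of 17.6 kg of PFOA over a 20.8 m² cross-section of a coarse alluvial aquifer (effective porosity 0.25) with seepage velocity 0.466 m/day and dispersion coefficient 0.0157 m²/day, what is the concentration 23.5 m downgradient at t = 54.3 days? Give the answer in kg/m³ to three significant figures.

0.398 kg/m³

For an instantaneous plane source, C(x,t) = M/(n_e·A·√(4πDt)) · exp(−(x−vt)²/(4Dt)), with n_e·A the pore (flow) area.
Plume center vt = 0.466 × 54.3 = 25.3038 m, so the well at 23.5 m is 1.8038 m upgradient of the peak.
√(4πDt) = 3.273 m, giving peak height M/(n_e·A·√(4πDt)) = 17.6/(0.25 × 20.8 × 3.273) = 1.034 kg/m³.
(x−vt)²/(4Dt) = (-1.8038)²/(4 × 0.0157 × 54.3) = 0.9542; exp(−0.9542) = 0.3851.
C = 1.034 × 0.3851 = 0.398 kg/m³.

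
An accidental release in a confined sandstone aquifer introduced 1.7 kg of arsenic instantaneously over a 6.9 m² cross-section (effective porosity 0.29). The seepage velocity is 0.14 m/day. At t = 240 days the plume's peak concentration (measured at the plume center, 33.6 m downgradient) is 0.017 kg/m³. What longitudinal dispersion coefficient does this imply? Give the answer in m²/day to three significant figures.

At the plume center C_max = M/(n_e·A·√(4πDt)), so D = M²/(4πt·(n_e·A·C_max)²).
n_e·A·C_max = 0.29 × 6.9 × 0.017 = 0.03402 kg/m.
D = 1.7²/(4π × 240 × 0.03402²) = 0.828 m²/day.

0.828 m²/day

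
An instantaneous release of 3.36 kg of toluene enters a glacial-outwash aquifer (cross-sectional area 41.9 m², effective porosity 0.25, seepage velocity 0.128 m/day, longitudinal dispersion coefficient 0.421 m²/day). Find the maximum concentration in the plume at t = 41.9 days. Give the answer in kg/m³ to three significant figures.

0.0215 kg/m³

The peak of an instantaneous 1D plume sits at x = vt; there the Gaussian factor is 1 and C_max = M/(n_e·A·√(4πDt)), where n_e·A is the pore area the mass is dissolved in.
√(4πDt) = √(4π × 0.421 × 41.9) = 14.89 m, so C_max = 3.36/(0.25 × 41.9 × 14.89) = 0.0215 kg/m³.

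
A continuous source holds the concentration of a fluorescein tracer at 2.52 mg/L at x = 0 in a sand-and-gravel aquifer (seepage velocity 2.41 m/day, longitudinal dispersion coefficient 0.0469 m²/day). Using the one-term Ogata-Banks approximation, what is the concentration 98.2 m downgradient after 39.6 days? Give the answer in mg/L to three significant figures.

0.191 mg/L

For a continuous step input, C/C₀ ≈ ½·erfc((x−vt)/(2√(Dt))).
vt = 2.41 × 39.6 = 95.436 m and 2√(Dt) = 2√(0.0469 × 39.6) = 2.726 m.
Argument (x−vt)/(2√(Dt)) = (98.2 − 95.436)/2.726 = 1.014; ½·erfc(1.014) = 0.07578.
C = 2.52 × 0.07578 = 0.191 mg/L.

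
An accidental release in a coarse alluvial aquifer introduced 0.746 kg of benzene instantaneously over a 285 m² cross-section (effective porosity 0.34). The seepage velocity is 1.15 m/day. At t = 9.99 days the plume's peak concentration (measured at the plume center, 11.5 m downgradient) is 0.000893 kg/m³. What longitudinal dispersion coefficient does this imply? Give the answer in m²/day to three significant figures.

At the plume center C_max = M/(n_e·A·√(4πDt)), so D = M²/(4πt·(n_e·A·C_max)²).
n_e·A·C_max = 0.34 × 285 × 0.000893 = 0.08653 kg/m.
D = 0.746²/(4π × 9.99 × 0.08653²) = 0.592 m²/day.

0.592 m²/day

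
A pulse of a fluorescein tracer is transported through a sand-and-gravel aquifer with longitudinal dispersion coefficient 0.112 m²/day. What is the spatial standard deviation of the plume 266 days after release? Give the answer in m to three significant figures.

7.72 m

Dispersive spreading gives a Gaussian with σ² = 2Dt; advection only shifts the center.
σ = √(2 × 0.112 × 266) = 7.72 m.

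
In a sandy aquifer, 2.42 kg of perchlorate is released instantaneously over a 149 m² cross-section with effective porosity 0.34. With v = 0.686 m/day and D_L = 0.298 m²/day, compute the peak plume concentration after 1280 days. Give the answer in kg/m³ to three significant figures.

The peak of an instantaneous 1D plume sits at x = vt; there the Gaussian factor is 1 and C_max = M/(n_e·A·√(4πDt)), where n_e·A is the pore area the mass is dissolved in.
√(4πDt) = √(4π × 0.298 × 1280) = 69.23 m, so C_max = 2.42/(0.34 × 149 × 69.23) = 0.000690 kg/m³.

0.000690 kg/m³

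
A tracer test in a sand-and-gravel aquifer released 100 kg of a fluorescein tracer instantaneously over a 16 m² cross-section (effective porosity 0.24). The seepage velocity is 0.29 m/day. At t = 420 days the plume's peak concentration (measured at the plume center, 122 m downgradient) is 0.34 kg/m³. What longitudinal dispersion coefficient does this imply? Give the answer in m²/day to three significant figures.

At the plume center C_max = M/(n_e·A·√(4πDt)), so D = M²/(4πt·(n_e·A·C_max)²).
n_e·A·C_max = 0.24 × 16 × 0.34 = 1.306 kg/m.
D = 100²/(4π × 420 × 1.306²) = 1.11 m²/day.

1.11 m²/day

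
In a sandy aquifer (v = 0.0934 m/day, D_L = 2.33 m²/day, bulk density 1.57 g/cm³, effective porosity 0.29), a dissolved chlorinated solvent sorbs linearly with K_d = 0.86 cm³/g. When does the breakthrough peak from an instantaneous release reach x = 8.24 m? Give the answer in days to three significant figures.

Retardation factor R = 1 + ρ_b·K_d/n = 1 + 1.57 × 0.86/0.29 = 5.656.
Sorption retards both mechanisms: v_R = v/R = 0.01651 m/day, D_R = D/R = 0.4120 m²/day.
Peak time from v_R²t² + 2D_R t − x² = 0: t = (√(D_R² + v_R²x²) − D_R)/v_R².
√(D_R² + v_R²x²) = √(0.4120² + 0.01651² × 8.24²) = 0.4339; v_R² = 0.0002726.
t = (0.4339 − 0.4120)/0.0002726 = 80.3 days.

80.3 days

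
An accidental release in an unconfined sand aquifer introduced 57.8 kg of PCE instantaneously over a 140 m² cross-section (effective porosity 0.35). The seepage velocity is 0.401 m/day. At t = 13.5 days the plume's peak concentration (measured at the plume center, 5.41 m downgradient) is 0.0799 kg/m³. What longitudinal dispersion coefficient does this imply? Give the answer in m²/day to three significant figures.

1.28 m²/day

At the plume center C_max = M/(n_e·A·√(4πDt)), so D = M²/(4πt·(n_e·A·C_max)²).
n_e·A·C_max = 0.35 × 140 × 0.0799 = 3.915 kg/m.
D = 57.8²/(4π × 13.5 × 3.915²) = 1.28 m²/day.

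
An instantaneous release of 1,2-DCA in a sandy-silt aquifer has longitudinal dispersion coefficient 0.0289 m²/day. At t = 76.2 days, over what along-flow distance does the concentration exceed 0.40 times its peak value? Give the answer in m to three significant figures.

5.68 m

The plume is Gaussian with σ = √(2Dt) = √(2 × 0.0289 × 76.2) = 2.099 m.
C/C_peak = exp(−Δx²/(2σ²)) = 0.40 ⇒ Δx = σ·√(−2 ln 0.40) = 2.099 × 1.354 = 2.842 m.
Width = 2Δx = 5.68 m.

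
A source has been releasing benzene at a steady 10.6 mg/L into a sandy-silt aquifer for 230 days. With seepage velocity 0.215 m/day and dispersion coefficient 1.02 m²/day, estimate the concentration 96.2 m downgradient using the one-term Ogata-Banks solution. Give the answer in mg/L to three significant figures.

For a continuous step input, C/C₀ ≈ ½·erfc((x−vt)/(2√(Dt))).
vt = 0.215 × 230 = 49.45 m and 2√(Dt) = 2√(1.02 × 230) = 30.63 m.
Argument (x−vt)/(2√(Dt)) = (96.2 − 49.45)/30.63 = 1.526; ½·erfc(1.526) = 0.01546.
C = 10.6 × 0.01546 = 0.164 mg/L.

0.164 mg/L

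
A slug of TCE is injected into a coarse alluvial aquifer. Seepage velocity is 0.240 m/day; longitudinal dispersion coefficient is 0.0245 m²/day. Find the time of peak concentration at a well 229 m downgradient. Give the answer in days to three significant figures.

For the 1D instantaneous-source solution, setting ∂C/∂t = 0 at fixed x gives v²t² + 2Dt − x² = 0, so t = (√(D² + v²x²) − D)/v².
√(D² + v²x²) = √(0.0245² + 0.240² × 229²) = 54.96; v² = 0.0576.
t = (54.96 − 0.0245)/0.0576 = 954 days (vs. the pure-advection estimate x/v = 954 d).

954 days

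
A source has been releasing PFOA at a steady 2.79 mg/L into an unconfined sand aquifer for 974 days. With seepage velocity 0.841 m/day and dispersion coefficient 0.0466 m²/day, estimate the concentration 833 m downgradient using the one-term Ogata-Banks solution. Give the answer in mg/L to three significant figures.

0.203 mg/L

For a continuous step input, C/C₀ ≈ ½·erfc((x−vt)/(2√(Dt))).
vt = 0.841 × 974 = 819.134 m and 2√(Dt) = 2√(0.0466 × 974) = 13.47 m.
Argument (x−vt)/(2√(Dt)) = (833 − 819.134)/13.47 = 1.029; ½·erfc(1.029) = 0.07280.
C = 2.79 × 0.07280 = 0.203 mg/L.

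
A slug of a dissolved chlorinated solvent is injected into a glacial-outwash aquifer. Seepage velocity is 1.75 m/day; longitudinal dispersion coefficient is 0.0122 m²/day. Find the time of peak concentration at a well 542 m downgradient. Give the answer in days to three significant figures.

310 days

For the 1D instantaneous-source solution, setting ∂C/∂t = 0 at fixed x gives v²t² + 2Dt − x² = 0, so t = (√(D² + v²x²) − D)/v².
√(D² + v²x²) = √(0.0122² + 1.75² × 542²) = 948.5; v² = 3.0625.
t = (948.5 − 0.0122)/3.0625 = 310 days (vs. the pure-advection estimate x/v = 310 d).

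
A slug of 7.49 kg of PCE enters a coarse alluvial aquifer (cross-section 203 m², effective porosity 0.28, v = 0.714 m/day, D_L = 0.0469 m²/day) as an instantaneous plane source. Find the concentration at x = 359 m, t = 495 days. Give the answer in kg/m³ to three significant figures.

For an instantaneous plane source, C(x,t) = M/(n_e·A·√(4πDt)) · exp(−(x−vt)²/(4Dt)), with n_e·A the pore (flow) area.
Plume center vt = 0.714 × 495 = 353.43 m, so the well at 359 m is 5.57 m downgradient of the peak.
√(4πDt) = 17.08 m, giving peak height M/(n_e·A·√(4πDt)) = 7.49/(0.28 × 203 × 17.08) = 0.007715 kg/m³.
(x−vt)²/(4Dt) = (5.57)²/(4 × 0.0469 × 495) = 0.3341; exp(−0.3341) = 0.7160.
C = 0.007715 × 0.7160 = 0.00552 kg/m³.

0.00552 kg/m³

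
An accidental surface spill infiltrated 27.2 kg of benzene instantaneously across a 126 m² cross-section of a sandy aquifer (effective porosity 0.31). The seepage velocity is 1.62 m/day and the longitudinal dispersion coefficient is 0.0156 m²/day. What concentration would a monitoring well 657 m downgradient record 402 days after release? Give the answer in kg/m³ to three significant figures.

For an instantaneous plane source, C(x,t) = M/(n_e·A·√(4πDt)) · exp(−(x−vt)²/(4Dt)), with n_e·A the pore (flow) area.
Plume center vt = 1.62 × 402 = 651.24 m, so the well at 657 m is 5.76 m downgradient of the peak.
√(4πDt) = 8.877 m, giving peak height M/(n_e·A·√(4πDt)) = 27.2/(0.31 × 126 × 8.877) = 0.07845 kg/m³.
(x−vt)²/(4Dt) = (5.76)²/(4 × 0.0156 × 402) = 1.323; exp(−1.323) = 0.2663.
C = 0.07845 × 0.2663 = 0.0209 kg/m³.

0.0209 kg/m³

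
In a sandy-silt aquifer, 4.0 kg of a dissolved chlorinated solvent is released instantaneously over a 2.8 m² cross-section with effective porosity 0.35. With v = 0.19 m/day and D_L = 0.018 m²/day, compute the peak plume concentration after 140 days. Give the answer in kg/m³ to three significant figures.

0.725 kg/m³

The peak of an instantaneous 1D plume sits at x = vt; there the Gaussian factor is 1 and C_max = M/(n_e·A·√(4πDt)), where n_e·A is the pore area the mass is dissolved in.
√(4πDt) = √(4π × 0.018 × 140) = 5.627 m, so C_max = 4.0/(0.35 × 2.8 × 5.627) = 0.725 kg/m³.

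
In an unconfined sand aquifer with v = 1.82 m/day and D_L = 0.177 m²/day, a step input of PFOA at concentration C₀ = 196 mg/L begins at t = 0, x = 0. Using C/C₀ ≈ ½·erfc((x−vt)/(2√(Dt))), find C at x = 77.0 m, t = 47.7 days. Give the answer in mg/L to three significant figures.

For a continuous step input, C/C₀ ≈ ½·erfc((x−vt)/(2√(Dt))).
vt = 1.82 × 47.7 = 86.814 m and 2√(Dt) = 2√(0.177 × 47.7) = 5.811 m.
Argument (x−vt)/(2√(Dt)) = (77.0 − 86.814)/5.811 = -1.689; ½·erfc(-1.689) = 0.9915.
C = 196 × 0.9915 = 194 mg/L.

194 mg/L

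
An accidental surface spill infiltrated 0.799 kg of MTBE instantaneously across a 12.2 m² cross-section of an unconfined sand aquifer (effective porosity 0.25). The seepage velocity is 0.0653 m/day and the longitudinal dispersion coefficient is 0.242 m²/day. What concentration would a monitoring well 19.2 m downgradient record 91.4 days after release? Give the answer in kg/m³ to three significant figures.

0.00217 kg/m³

For an instantaneous plane source, C(x,t) = M/(n_e·A·√(4πDt)) · exp(−(x−vt)²/(4Dt)), with n_e·A the pore (flow) area.
Plume center vt = 0.0653 × 91.4 = 5.96842 m, so the well at 19.2 m is 13.23158 m downgradient of the peak.
√(4πDt) = 16.67 m, giving peak height M/(n_e·A·√(4πDt)) = 0.799/(0.25 × 12.2 × 16.67) = 0.01571 kg/m³.
(x−vt)²/(4Dt) = (13.23158)²/(4 × 0.242 × 91.4) = 1.979; exp(−1.979) = 0.1382.
C = 0.01571 × 0.1382 = 0.00217 kg/m³.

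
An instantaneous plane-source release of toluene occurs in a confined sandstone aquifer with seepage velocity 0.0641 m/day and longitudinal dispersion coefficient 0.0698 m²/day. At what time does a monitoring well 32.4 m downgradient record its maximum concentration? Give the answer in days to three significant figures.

For the 1D instantaneous-source solution, setting ∂C/∂t = 0 at fixed x gives v²t² + 2Dt − x² = 0, so t = (√(D² + v²x²) − D)/v².
√(D² + v²x²) = √(0.0698² + 0.0641² × 32.4²) = 2.078; v² = 0.00410881.
t = (2.078 − 0.0698)/0.00410881 = 489 days (vs. the pure-advection estimate x/v = 505 d).

489 days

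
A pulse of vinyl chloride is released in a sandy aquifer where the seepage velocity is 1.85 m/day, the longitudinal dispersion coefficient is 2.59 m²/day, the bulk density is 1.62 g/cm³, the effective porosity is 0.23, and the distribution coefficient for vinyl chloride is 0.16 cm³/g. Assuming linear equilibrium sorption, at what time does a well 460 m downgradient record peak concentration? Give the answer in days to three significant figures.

527 days

Retardation factor R = 1 + ρ_b·K_d/n = 1 + 1.62 × 0.16/0.23 = 2.127.
Sorption retards both mechanisms: v_R = v/R = 0.8698 m/day, D_R = D/R = 1.218 m²/day.
Peak time from v_R²t² + 2D_R t − x² = 0: t = (√(D_R² + v_R²x²) − D_R)/v_R².
√(D_R² + v_R²x²) = √(1.218² + 0.8698² × 460²) = 400.1; v_R² = 0.7566.
t = (400.1 − 1.218)/0.7566 = 527 days.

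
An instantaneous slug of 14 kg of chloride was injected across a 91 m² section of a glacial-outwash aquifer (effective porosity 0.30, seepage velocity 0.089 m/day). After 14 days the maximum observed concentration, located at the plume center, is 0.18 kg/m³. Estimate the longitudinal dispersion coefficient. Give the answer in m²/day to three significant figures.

At the plume center C_max = M/(n_e·A·√(4πDt)), so D = M²/(4πt·(n_e·A·C_max)²).
n_e·A·C_max = 0.30 × 91 × 0.18 = 4.914 kg/m.
D = 14²/(4π × 14 × 4.914²) = 0.0461 m²/day.

0.0461 m²/day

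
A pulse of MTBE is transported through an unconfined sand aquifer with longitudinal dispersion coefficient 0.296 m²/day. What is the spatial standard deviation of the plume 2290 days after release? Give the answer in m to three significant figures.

36.8 m

Dispersive spreading gives a Gaussian with σ² = 2Dt; advection only shifts the center.
σ = √(2 × 0.296 × 2290) = 36.8 m.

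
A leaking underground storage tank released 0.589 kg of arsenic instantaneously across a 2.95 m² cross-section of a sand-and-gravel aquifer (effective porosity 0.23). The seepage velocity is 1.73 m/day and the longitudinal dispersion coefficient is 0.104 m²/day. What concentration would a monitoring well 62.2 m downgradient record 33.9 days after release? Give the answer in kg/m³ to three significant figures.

0.0533 kg/m³

For an instantaneous plane source, C(x,t) = M/(n_e·A·√(4πDt)) · exp(−(x−vt)²/(4Dt)), with n_e·A the pore (flow) area.
Plume center vt = 1.73 × 33.9 = 58.647 m, so the well at 62.2 m is 3.553 m downgradient of the peak.
√(4πDt) = 6.656 m, giving peak height M/(n_e·A·√(4πDt)) = 0.589/(0.23 × 2.95 × 6.656) = 0.1304 kg/m³.
(x−vt)²/(4Dt) = (3.553)²/(4 × 0.104 × 33.9) = 0.8952; exp(−0.8952) = 0.4085.
C = 0.1304 × 0.4085 = 0.0533 kg/m³.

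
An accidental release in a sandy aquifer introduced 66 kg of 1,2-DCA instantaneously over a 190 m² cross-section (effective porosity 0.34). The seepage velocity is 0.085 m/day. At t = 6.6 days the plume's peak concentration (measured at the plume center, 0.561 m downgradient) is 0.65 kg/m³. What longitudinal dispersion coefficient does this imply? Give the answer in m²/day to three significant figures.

At the plume center C_max = M/(n_e·A·√(4πDt)), so D = M²/(4πt·(n_e·A·C_max)²).
n_e·A·C_max = 0.34 × 190 × 0.65 = 41.99 kg/m.
D = 66²/(4π × 6.6 × 41.99²) = 0.0298 m²/day.

0.0298 m²/day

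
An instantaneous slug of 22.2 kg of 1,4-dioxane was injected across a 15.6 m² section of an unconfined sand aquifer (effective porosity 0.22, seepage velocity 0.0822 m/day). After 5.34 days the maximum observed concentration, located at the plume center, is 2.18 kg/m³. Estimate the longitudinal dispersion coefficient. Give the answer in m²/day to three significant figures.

0.131 m²/day

At the plume center C_max = M/(n_e·A·√(4πDt)), so D = M²/(4πt·(n_e·A·C_max)²).
n_e·A·C_max = 0.22 × 15.6 × 2.18 = 7.482 kg/m.
D = 22.2²/(4π × 5.34 × 7.482²) = 0.131 m²/day.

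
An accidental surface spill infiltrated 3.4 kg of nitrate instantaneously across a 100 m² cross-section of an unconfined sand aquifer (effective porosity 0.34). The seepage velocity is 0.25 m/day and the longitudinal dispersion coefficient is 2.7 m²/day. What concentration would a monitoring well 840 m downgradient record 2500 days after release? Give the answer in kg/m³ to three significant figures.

6.20e-05 kg/m³

For an instantaneous plane source, C(x,t) = M/(n_e·A·√(4πDt)) · exp(−(x−vt)²/(4Dt)), with n_e·A the pore (flow) area.
Plume center vt = 0.25 × 2500 = 625 m, so the well at 840 m is 215 m downgradient of the peak.
√(4πDt) = 291.2 m, giving peak height M/(n_e·A·√(4πDt)) = 3.4/(0.34 × 100 × 291.2) = 0.0003434 kg/m³.
(x−vt)²/(4Dt) = (215)²/(4 × 2.7 × 2500) = 1.712; exp(−1.712) = 0.1805.
C = 0.0003434 × 0.1805 = 6.20e-05 kg/m³.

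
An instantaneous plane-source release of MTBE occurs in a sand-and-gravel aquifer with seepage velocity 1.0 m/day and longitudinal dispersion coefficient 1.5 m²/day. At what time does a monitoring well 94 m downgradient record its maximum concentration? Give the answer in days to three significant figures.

For the 1D instantaneous-source solution, setting ∂C/∂t = 0 at fixed x gives v²t² + 2Dt − x² = 0, so t = (√(D² + v²x²) − D)/v².
√(D² + v²x²) = √(1.5² + 1.0² × 94²) = 94.01; v² = 1.
t = (94.01 − 1.5)/1 = 92.5 days (vs. the pure-advection estimate x/v = 94.0 d).

92.5 days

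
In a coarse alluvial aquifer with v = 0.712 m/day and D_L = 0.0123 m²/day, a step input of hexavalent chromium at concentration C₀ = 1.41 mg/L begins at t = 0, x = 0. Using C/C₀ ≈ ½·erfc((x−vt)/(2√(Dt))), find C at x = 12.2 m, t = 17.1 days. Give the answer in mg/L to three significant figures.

0.683 mg/L

For a continuous step input, C/C₀ ≈ ½·erfc((x−vt)/(2√(Dt))).
vt = 0.712 × 17.1 = 12.1752 m and 2√(Dt) = 2√(0.0123 × 17.1) = 0.9172 m.
Argument (x−vt)/(2√(Dt)) = (12.2 − 12.1752)/0.9172 = 0.02704; ½·erfc(0.02704) = 0.4847.
C = 1.41 × 0.4847 = 0.683 mg/L.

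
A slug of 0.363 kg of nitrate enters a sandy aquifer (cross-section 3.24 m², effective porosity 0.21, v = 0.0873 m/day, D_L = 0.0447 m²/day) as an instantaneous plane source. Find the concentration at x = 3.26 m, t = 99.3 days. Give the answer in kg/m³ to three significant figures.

For an instantaneous plane source, C(x,t) = M/(n_e·A·√(4πDt)) · exp(−(x−vt)²/(4Dt)), with n_e·A the pore (flow) area.
Plume center vt = 0.0873 × 99.3 = 8.66889 m, so the well at 3.26 m is 5.40889 m upgradient of the peak.
√(4πDt) = 7.468 m, giving peak height M/(n_e·A·√(4πDt)) = 0.363/(0.21 × 3.24 × 7.468) = 0.07144 kg/m³.
(x−vt)²/(4Dt) = (-5.40889)²/(4 × 0.0447 × 99.3) = 1.648; exp(−1.648) = 0.1924.
C = 0.07144 × 0.1924 = 0.0137 kg/m³.

0.0137 kg/m³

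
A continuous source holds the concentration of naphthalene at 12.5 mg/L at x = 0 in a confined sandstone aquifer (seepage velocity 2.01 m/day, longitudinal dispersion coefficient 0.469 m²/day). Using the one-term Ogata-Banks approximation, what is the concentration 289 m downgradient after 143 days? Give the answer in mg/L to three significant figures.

5.58 mg/L

For a continuous step input, C/C₀ ≈ ½·erfc((x−vt)/(2√(Dt))).
vt = 2.01 × 143 = 287.43 m and 2√(Dt) = 2√(0.469 × 143) = 16.38 m.
Argument (x−vt)/(2√(Dt)) = (289 − 287.43)/16.38 = 0.09585; ½·erfc(0.09585) = 0.4461.
C = 12.5 × 0.4461 = 5.58 mg/L.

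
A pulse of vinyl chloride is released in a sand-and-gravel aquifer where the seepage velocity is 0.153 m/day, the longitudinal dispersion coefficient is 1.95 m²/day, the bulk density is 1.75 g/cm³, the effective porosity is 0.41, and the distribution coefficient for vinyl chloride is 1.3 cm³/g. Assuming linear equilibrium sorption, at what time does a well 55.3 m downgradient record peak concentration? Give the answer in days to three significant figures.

Retardation factor R = 1 + ρ_b·K_d/n = 1 + 1.75 × 1.3/0.41 = 6.549.
Sorption retards both mechanisms: v_R = v/R = 0.02336 m/day, D_R = D/R = 0.2978 m²/day.
Peak time from v_R²t² + 2D_R t − x² = 0: t = (√(D_R² + v_R²x²) − D_R)/v_R².
√(D_R² + v_R²x²) = √(0.2978² + 0.02336² × 55.3²) = 1.326; v_R² = 0.0005457.
t = (1.326 − 0.2978)/0.0005457 = 1880 days.

1880 days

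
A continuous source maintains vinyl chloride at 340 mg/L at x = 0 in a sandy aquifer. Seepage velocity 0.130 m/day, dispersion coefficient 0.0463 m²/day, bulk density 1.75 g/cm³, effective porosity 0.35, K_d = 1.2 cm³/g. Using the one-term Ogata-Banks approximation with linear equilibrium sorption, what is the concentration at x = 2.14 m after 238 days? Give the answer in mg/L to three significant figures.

306 mg/L

Retardation factor R = 1 + ρ_b·K_d/n = 1 + 1.75 × 1.2/0.35 = 7.000.
Sorption retards both mechanisms: v_R = v/R = 0.01857 m/day, D_R = D/R = 0.006614 m²/day.
v_R·t = 0.01857 × 238 = 4.41966 m; 2√(D_R t) = 2.509 m; argument = (2.14 − 4.41966)/2.509 = -0.9086.
C = C₀ × ½·erfc(-0.9086) = 340 × 0.9006 = 306 mg/L.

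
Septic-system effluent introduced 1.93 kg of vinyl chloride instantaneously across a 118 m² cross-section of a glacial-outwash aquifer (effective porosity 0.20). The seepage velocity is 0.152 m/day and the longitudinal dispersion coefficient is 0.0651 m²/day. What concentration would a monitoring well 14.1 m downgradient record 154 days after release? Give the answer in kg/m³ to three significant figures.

For an instantaneous plane source, C(x,t) = M/(n_e·A·√(4πDt)) · exp(−(x−vt)²/(4Dt)), with n_e·A the pore (flow) area.
Plume center vt = 0.152 × 154 = 23.408 m, so the well at 14.1 m is 9.308 m upgradient of the peak.
√(4πDt) = 11.22 m, giving peak height M/(n_e·A·√(4πDt)) = 1.93/(0.20 × 118 × 11.22) = 0.007289 kg/m³.
(x−vt)²/(4Dt) = (-9.308)²/(4 × 0.0651 × 154) = 2.160; exp(−2.160) = 0.1153.
C = 0.007289 × 0.1153 = 0.000840 kg/m³.

0.000840 kg/m³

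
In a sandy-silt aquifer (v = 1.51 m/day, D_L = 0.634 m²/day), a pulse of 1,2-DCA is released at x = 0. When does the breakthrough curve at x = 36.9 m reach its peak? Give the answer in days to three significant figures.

24.2 days

For the 1D instantaneous-source solution, setting ∂C/∂t = 0 at fixed x gives v²t² + 2Dt − x² = 0, so t = (√(D² + v²x²) − D)/v².
√(D² + v²x²) = √(0.634² + 1.51² × 36.9²) = 55.72; v² = 2.2801.
t = (55.72 − 0.634)/2.2801 = 24.2 days (vs. the pure-advection estimate x/v = 24.4 d).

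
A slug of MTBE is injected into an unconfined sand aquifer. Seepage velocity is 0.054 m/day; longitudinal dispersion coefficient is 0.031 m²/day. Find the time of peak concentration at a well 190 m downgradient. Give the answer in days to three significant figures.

For the 1D instantaneous-source solution, setting ∂C/∂t = 0 at fixed x gives v²t² + 2Dt − x² = 0, so t = (√(D² + v²x²) − D)/v².
√(D² + v²x²) = √(0.031² + 0.054² × 190²) = 10.26; v² = 0.002916.
t = (10.26 − 0.031)/0.002916 = 3510 days (vs. the pure-advection estimate x/v = 3520 d).

3510 days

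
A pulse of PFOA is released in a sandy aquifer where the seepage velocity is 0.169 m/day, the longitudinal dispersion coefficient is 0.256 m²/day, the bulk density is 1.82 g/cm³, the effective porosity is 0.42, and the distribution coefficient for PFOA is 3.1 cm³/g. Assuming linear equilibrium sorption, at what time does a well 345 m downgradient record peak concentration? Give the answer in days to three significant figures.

Retardation factor R = 1 + ρ_b·K_d/n = 1 + 1.82 × 3.1/0.42 = 14.43.
Sorption retards both mechanisms: v_R = v/R = 0.01171 m/day, D_R = D/R = 0.01774 m²/day.
Peak time from v_R²t² + 2D_R t − x² = 0: t = (√(D_R² + v_R²x²) − D_R)/v_R².
√(D_R² + v_R²x²) = √(0.01774² + 0.01171² × 345²) = 4.040; v_R² = 0.0001371.
t = (4.040 − 0.01774)/0.0001371 = 29300 days.

29300 days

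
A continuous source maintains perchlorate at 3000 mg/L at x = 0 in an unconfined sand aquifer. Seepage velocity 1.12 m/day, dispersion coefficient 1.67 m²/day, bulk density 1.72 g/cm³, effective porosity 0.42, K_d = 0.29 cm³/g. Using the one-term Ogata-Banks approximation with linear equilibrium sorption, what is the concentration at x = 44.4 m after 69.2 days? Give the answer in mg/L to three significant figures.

Retardation factor R = 1 + ρ_b·K_d/n = 1 + 1.72 × 0.29/0.42 = 2.188.
Sorption retards both mechanisms: v_R = v/R = 0.5119 m/day, D_R = D/R = 0.7633 m²/day.
v_R·t = 0.5119 × 69.2 = 35.42348 m; 2√(D_R t) = 14.54 m; argument = (44.4 − 35.42348)/14.54 = 0.6174.
C = C₀ × ½·erfc(0.6174) = 3000 × 0.1913 = 574 mg/L.

574 mg/L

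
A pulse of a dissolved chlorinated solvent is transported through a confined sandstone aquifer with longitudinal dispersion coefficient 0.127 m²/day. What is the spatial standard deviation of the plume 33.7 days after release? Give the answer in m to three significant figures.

Dispersive spreading gives a Gaussian with σ² = 2Dt; advection only shifts the center.
σ = √(2 × 0.127 × 33.7) = 2.93 m.

2.93 m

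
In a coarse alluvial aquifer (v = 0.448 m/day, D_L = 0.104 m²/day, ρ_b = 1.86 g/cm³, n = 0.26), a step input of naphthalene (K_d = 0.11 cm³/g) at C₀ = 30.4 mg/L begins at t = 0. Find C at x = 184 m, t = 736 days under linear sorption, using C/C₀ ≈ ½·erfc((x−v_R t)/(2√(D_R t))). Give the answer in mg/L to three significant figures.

15.9 mg/L

Retardation factor R = 1 + ρ_b·K_d/n = 1 + 1.86 × 0.11/0.26 = 1.787.
Sorption retards both mechanisms: v_R = v/R = 0.2507 m/day, D_R = D/R = 0.05820 m²/day.
v_R·t = 0.2507 × 736 = 184.5152 m; 2√(D_R t) = 13.09 m; argument = (184 − 184.5152)/13.09 = -0.03936.
C = C₀ × ½·erfc(-0.03936) = 30.4 × 0.5222 = 15.9 mg/L.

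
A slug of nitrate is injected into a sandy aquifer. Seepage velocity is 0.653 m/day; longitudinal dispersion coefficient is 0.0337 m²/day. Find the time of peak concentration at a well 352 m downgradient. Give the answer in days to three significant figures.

For the 1D instantaneous-source solution, setting ∂C/∂t = 0 at fixed x gives v²t² + 2Dt − x² = 0, so t = (√(D² + v²x²) − D)/v².
√(D² + v²x²) = √(0.0337² + 0.653² × 352²) = 229.9; v² = 0.426409.
t = (229.9 − 0.0337)/0.426409 = 539 days (vs. the pure-advection estimate x/v = 539 d).

539 days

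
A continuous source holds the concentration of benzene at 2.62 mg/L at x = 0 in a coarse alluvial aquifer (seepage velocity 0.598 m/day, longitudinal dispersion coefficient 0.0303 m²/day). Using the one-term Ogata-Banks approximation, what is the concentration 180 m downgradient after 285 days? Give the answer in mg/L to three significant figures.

For a continuous step input, C/C₀ ≈ ½·erfc((x−vt)/(2√(Dt))).
vt = 0.598 × 285 = 170.43 m and 2√(Dt) = 2√(0.0303 × 285) = 5.877 m.
Argument (x−vt)/(2√(Dt)) = (180 − 170.43)/5.877 = 1.628; ½·erfc(1.628) = 0.01066.
C = 2.62 × 0.01066 = 0.0279 mg/L.

0.0279 mg/L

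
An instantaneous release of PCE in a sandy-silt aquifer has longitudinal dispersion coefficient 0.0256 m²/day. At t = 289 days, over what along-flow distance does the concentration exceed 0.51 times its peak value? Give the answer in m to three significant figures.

8.93 m

The plume is Gaussian with σ = √(2Dt) = √(2 × 0.0256 × 289) = 3.847 m.
C/C_peak = exp(−Δx²/(2σ²)) = 0.51 ⇒ Δx = σ·√(−2 ln 0.51) = 3.847 × 1.160 = 4.463 m.
Width = 2Δx = 8.93 m.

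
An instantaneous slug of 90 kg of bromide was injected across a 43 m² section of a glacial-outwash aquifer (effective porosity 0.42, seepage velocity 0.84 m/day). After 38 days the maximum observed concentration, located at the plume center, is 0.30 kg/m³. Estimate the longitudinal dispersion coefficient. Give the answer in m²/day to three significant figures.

0.578 m²/day

At the plume center C_max = M/(n_e·A·√(4πDt)), so D = M²/(4πt·(n_e·A·C_max)²).
n_e·A·C_max = 0.42 × 43 × 0.30 = 5.418 kg/m.
D = 90²/(4π × 38 × 5.418²) = 0.578 m²/day.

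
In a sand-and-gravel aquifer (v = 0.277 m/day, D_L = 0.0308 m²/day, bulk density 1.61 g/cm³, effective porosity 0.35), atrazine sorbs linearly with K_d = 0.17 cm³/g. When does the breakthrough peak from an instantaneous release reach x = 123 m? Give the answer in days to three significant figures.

791 days

Retardation factor R = 1 + ρ_b·K_d/n = 1 + 1.61 × 0.17/0.35 = 1.782.
Sorption retards both mechanisms: v_R = v/R = 0.1554 m/day, D_R = D/R = 0.01728 m²/day.
Peak time from v_R²t² + 2D_R t − x² = 0: t = (√(D_R² + v_R²x²) − D_R)/v_R².
√(D_R² + v_R²x²) = √(0.01728² + 0.1554² × 123²) = 19.11; v_R² = 0.02415.
t = (19.11 − 0.01728)/0.02415 = 791 days.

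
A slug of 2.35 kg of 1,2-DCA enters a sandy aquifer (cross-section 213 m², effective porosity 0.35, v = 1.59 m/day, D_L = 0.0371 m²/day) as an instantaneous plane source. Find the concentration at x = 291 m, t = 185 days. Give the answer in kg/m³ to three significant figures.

0.00236 kg/m³

For an instantaneous plane source, C(x,t) = M/(n_e·A·√(4πDt)) · exp(−(x−vt)²/(4Dt)), with n_e·A the pore (flow) area.
Plume center vt = 1.59 × 185 = 294.15 m, so the well at 291 m is 3.15 m upgradient of the peak.
√(4πDt) = 9.287 m, giving peak height M/(n_e·A·√(4πDt)) = 2.35/(0.35 × 213 × 9.287) = 0.003394 kg/m³.
(x−vt)²/(4Dt) = (-3.15)²/(4 × 0.0371 × 185) = 0.3614; exp(−0.3614) = 0.6967.
C = 0.003394 × 0.6967 = 0.00236 kg/m³.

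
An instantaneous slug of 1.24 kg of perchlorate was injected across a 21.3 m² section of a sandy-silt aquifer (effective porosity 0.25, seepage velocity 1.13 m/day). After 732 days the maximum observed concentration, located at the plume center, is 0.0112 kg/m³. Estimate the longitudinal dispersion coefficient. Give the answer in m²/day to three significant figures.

At the plume center C_max = M/(n_e·A·√(4πDt)), so D = M²/(4πt·(n_e·A·C_max)²).
n_e·A·C_max = 0.25 × 21.3 × 0.0112 = 0.05964 kg/m.
D = 1.24²/(4π × 732 × 0.05964²) = 0.0470 m²/day.

0.0470 m²/day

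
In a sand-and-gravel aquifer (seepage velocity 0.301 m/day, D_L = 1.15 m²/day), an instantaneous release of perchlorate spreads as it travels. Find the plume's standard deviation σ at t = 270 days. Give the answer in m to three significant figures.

24.9 m

Dispersive spreading gives a Gaussian with σ² = 2Dt; advection only shifts the center.
σ = √(2 × 1.15 × 270) = 24.9 m.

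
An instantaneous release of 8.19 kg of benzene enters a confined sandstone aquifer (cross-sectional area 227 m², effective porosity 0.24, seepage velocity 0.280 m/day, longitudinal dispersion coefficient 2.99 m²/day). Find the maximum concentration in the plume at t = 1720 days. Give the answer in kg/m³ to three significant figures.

The peak of an instantaneous 1D plume sits at x = vt; there the Gaussian factor is 1 and C_max = M/(n_e·A·√(4πDt)), where n_e·A is the pore area the mass is dissolved in.
√(4πDt) = √(4π × 2.99 × 1720) = 254.2 m, so C_max = 8.19/(0.24 × 227 × 254.2) = 0.000591 kg/m³.

0.000591 kg/m³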